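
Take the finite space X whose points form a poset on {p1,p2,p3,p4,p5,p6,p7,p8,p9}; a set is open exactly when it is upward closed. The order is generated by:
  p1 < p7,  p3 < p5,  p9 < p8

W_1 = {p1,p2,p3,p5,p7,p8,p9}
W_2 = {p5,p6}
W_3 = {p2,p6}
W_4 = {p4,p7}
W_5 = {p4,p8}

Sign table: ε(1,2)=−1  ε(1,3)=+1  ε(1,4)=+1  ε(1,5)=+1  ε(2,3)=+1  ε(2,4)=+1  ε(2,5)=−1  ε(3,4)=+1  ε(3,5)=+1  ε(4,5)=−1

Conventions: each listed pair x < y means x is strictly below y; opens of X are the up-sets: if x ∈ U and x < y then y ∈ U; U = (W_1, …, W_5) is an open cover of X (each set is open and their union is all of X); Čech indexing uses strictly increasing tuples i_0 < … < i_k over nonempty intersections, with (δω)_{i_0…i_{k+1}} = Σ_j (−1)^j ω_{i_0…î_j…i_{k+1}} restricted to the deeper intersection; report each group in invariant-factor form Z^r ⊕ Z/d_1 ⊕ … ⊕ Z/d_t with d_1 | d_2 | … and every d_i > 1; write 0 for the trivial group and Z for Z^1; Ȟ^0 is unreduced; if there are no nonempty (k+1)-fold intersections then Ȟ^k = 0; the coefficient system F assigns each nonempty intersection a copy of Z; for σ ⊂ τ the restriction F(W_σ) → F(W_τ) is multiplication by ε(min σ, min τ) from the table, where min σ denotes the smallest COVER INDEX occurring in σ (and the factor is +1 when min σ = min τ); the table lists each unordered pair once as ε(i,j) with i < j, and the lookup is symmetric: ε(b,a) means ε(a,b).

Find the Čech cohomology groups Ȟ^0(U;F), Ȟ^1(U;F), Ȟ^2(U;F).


nonempty overlaps:
  W12={p5} W13={p2} W14={p7} W15={p8} W23={p6} W45={p4}
C dims 5,6; δ0: rk 5, SNF 1^4·2
degree 0: 5−5−0 = 0 → Ȟ^0 ≅ 0
degree 1: 6−0−5 = 1 plus torsion [2] → Ȟ^1 ≅ Z ⊕ Z/2
degree 2: 0−0−0 = 0 → Ȟ^2 ≅ 0

Ȟ^0(U;F) ≅ 0; Ȟ^1(U;F) ≅ Z ⊕ Z/2; Ȟ^2(U;F) ≅ 0


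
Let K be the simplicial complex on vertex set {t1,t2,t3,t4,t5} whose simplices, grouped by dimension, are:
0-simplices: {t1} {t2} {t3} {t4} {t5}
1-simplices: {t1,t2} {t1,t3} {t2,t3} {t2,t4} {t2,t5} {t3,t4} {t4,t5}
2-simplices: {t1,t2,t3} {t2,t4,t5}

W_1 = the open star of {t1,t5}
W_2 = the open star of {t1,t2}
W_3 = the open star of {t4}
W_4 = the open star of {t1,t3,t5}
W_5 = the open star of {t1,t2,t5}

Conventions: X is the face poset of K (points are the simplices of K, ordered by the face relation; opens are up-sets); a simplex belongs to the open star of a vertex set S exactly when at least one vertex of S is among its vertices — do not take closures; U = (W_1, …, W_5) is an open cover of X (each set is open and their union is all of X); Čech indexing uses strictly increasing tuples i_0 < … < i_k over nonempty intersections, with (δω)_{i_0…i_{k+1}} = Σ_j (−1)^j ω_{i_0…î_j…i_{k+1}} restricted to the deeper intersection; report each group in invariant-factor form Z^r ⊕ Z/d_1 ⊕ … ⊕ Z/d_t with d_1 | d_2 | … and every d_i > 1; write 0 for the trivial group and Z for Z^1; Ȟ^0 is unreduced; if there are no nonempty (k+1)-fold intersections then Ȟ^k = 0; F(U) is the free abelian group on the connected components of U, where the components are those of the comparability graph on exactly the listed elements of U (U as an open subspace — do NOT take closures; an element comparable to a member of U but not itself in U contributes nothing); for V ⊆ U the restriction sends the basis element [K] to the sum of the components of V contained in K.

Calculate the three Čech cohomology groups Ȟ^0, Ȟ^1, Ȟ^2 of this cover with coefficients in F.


nonempty overlaps:
  W1={{t1},{t5},{t1,t2},{t1,t3},{t2,t5},{t4,t5},{t1,t2,t3},{t2,t4,t5}} W2={{t1},{t2},{t1,t2},{t1,t3},{t2,t3},{t2,t4},{t2,t5},{t1,t2,t3},{t2,t4,t5}} W3={{t4},{t2,t4},{t3,t4},{t4,t5},{t2,t4,t5}} W4={{t1},{t3},{t5},{t1,t2},{t1,t3},{t2,t3},{t2,t5},{t3,t4},{t4,t5},{t1,t2,t3},{t2,t4,t5}} W5={{t1},{t2},{t5},{t1,t2},{t1,t3},{t2,t3},{t2,t4},{t2,t5},{t4,t5},{t1,t2,t3},{t2,t4,t5}}
  W12={{t1},{t1,t2},{t1,t3},{t2,t5},{t1,t2,t3},{t2,t4,t5}} W13={{t4,t5},{t2,t4,t5}} W14={{t1},{t5},{t1,t2},{t1,t3},{t2,t5},{t4,t5},{t1,t2,t3},{t2,t4,t5}} W15={{t1},{t5},{t1,t2},{t1,t3},{t2,t5},{t4,t5},{t1,t2,t3},{t2,t4,t5}} W23={{t2,t4},{t2,t4,t5}} W24={{t1},{t1,t2},{t1,t3},{t2,t3},{t2,t5},{t1,t2,t3},{t2,t4,t5}} W25={{t1},{t2},{t1,t2},{t1,t3},{t2,t3},{t2,t4},{t2,t5},{t1,t2,t3},{t2,t4,t5}} W34={{t3,t4},{t4,t5},{t2,t4,t5}} W35={{t2,t4},{t4,t5},{t2,t4,t5}} W45={{t1},{t5},{t1,t2},{t1,t3},{t2,t3},{t2,t5},{t4,t5},{t1,t2,t3},{t2,t4,t5}}
  W123={{t2,t4,t5}} W124={{t1},{t1,t2},{t1,t3},{t2,t5},{t1,t2,t3},{t2,t4,t5}} W125={{t1},{t1,t2},{t1,t3},{t2,t5},{t1,t2,t3},{t2,t4,t5}} W134={{t4,t5},{t2,t4,t5}} W135={{t4,t5},{t2,t4,t5}} W145={{t1},{t5},{t1,t2},{t1,t3},{t2,t5},{t4,t5},{t1,t2,t3},{t2,t4,t5}} W234={{t2,t4,t5}} W235={{t2,t4},{t2,t4,t5}} W245={{t1},{t1,t2},{t1,t3},{t2,t3},{t2,t5},{t1,t2,t3},{t2,t4,t5}} W345={{t4,t5},{t2,t4,t5}}
  W1234={{t2,t4,t5}} W1235={{t2,t4,t5}} W1245={{t1},{t1,t2},{t1,t3},{t2,t5},{t1,t2,t3},{t2,t4,t5}} W1345={{t4,t5},{t2,t4,t5}} W2345={{t2,t4,t5}}
  W12345={{t2,t4,t5}}
components per intersection:
  W1: {{t1},{t1,t2},{t1,t3},{t1,t2,t3}} {{t5},{t2,t5},{t4,t5},{t2,t4,t5}}
  W2: {{t1},{t2},{t1,t2},{t1,t3},{t2,t3},{t2,t4},{t2,t5},{t1,t2,t3},{t2,t4,t5}}
  W3: {{t4},{t2,t4},{t3,t4},{t4,t5},{t2,t4,t5}}
  W4: {{t1},{t3},{t1,t2},{t1,t3},{t2,t3},{t3,t4},{t1,t2,t3}} {{t5},{t2,t5},{t4,t5},{t2,t4,t5}}
  W5: {{t1},{t2},{t5},{t1,t2},{t1,t3},{t2,t3},{t2,t4},{t2,t5},{t4,t5},{t1,t2,t3},{t2,t4,t5}}
  W12: {{t1},{t1,t2},{t1,t3},{t1,t2,t3}} {{t2,t5},{t2,t4,t5}}
  W13: {{t4,t5},{t2,t4,t5}}
  W14: {{t1},{t1,t2},{t1,t3},{t1,t2,t3}} {{t5},{t2,t5},{t4,t5},{t2,t4,t5}}
  W15: {{t1},{t1,t2},{t1,t3},{t1,t2,t3}} {{t5},{t2,t5},{t4,t5},{t2,t4,t5}}
  W23: {{t2,t4},{t2,t4,t5}}
  W24: {{t1},{t1,t2},{t1,t3},{t2,t3},{t1,t2,t3}} {{t2,t5},{t2,t4,t5}}
  W25: {{t1},{t2},{t1,t2},{t1,t3},{t2,t3},{t2,t4},{t2,t5},{t1,t2,t3},{t2,t4,t5}}
  W34: {{t3,t4}} {{t4,t5},{t2,t4,t5}}
  W35: {{t2,t4},{t4,t5},{t2,t4,t5}}
  W45: {{t1},{t1,t2},{t1,t3},{t2,t3},{t1,t2,t3}} {{t5},{t2,t5},{t4,t5},{t2,t4,t5}}
  W123: {{t2,t4,t5}}
  W124: {{t1},{t1,t2},{t1,t3},{t1,t2,t3}} {{t2,t5},{t2,t4,t5}}
  W125: {{t1},{t1,t2},{t1,t3},{t1,t2,t3}} {{t2,t5},{t2,t4,t5}}
  W134: {{t4,t5},{t2,t4,t5}}
  W135: {{t4,t5},{t2,t4,t5}}
  W145: {{t1},{t1,t2},{t1,t3},{t1,t2,t3}} {{t5},{t2,t5},{t4,t5},{t2,t4,t5}}
  W234: {{t2,t4,t5}}
  W235: {{t2,t4},{t2,t4,t5}}
  W245: {{t1},{t1,t2},{t1,t3},{t2,t3},{t1,t2,t3}} {{t2,t5},{t2,t4,t5}}
  W345: {{t4,t5},{t2,t4,t5}}
  W1234: {{t2,t4,t5}}
  W1235: {{t2,t4,t5}}
  W1245: {{t1},{t1,t2},{t1,t3},{t1,t2,t3}} {{t2,t5},{t2,t4,t5}}
  W1345: {{t4,t5},{t2,t4,t5}}
  W2345: {{t2,t4,t5}}
  W12345: {{t2,t4,t5}}
C dims 7,16,14,6; δ0: rk 6, SNF 1^6; δ1: rk 9, SNF 1^9; δ2: rk 5, SNF 1^5
degree 0: 7−6−0 = 1 → Ȟ^0 ≅ Z
degree 1: 16−9−6 = 1 → Ȟ^1 ≅ Z
degree 2: 14−5−9 = 0 → Ȟ^2 ≅ 0

Ȟ^0 ≅ Z; Ȟ^1 ≅ Z; Ȟ^2 ≅ 0


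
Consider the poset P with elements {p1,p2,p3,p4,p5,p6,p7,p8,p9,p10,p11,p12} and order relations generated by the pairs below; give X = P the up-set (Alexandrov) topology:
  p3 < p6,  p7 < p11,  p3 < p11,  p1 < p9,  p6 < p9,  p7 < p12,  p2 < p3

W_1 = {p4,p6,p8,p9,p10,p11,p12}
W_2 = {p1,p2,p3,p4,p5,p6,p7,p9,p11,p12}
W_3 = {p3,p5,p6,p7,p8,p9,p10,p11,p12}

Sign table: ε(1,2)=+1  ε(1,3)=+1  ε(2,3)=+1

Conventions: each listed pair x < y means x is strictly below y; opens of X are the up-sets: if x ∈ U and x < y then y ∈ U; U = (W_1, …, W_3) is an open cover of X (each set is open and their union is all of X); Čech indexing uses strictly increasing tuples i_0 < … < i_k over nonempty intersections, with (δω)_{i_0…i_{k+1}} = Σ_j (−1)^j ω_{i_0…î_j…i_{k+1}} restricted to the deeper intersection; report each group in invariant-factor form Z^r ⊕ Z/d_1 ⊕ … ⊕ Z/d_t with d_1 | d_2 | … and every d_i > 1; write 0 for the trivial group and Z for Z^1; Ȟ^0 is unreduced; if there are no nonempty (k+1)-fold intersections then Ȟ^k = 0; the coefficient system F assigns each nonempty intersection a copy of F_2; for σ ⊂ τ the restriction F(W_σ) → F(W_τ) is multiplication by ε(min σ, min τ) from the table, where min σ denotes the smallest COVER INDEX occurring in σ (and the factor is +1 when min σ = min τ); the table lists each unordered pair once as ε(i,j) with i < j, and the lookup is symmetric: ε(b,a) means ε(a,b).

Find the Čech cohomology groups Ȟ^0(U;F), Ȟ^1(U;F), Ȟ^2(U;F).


Ȟ^0 = Z/2, Ȟ^1 = 0 and Ȟ^2 = 0

cover nerve:
  W12={p4,p6,p9,p11,p12} W13={p6,p8,p9,p10,p11,p12} W23={p3,p5,p6,p7,p9,p11,p12}
  W123={p6,p9,p11,p12}
C dims 3,3,1; δ0: rk_F2 2; δ1: rk_F2 1
Ȟ^0: (3−2)−0=1 ⇒ Z/2
Ȟ^1: (3−1)−2=0 ⇒ 0
Ȟ^2: (1−0)−1=0 ⇒ 0


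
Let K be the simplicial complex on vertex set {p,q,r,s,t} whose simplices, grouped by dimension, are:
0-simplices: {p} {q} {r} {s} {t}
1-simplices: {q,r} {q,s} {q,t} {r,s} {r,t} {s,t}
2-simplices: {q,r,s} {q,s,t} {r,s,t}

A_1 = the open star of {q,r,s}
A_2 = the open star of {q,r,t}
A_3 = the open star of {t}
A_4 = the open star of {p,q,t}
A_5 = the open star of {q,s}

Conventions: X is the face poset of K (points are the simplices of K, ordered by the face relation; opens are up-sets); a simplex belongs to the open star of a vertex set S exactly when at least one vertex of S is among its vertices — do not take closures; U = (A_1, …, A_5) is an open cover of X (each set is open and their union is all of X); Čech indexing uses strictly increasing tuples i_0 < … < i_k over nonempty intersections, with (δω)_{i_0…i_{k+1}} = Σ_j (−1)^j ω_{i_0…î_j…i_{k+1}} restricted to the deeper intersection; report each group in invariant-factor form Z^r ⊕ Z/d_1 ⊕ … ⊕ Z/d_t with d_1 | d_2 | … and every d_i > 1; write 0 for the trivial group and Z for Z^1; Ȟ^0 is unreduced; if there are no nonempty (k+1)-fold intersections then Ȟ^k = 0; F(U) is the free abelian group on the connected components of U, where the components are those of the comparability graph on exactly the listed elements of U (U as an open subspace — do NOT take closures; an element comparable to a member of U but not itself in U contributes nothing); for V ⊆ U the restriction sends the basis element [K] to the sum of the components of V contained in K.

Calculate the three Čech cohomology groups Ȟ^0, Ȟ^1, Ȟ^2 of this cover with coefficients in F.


Ȟ^0 ≅ Z^2; Ȟ^1 ≅ 0; Ȟ^2 ≅ 0

nonempty intersections:
  A1={{q},{r},{s},{q,r},{q,s},{q,t},{r,s},{r,t},{s,t},{q,r,s},{q,s,t},{r,s,t}} A2={{q},{r},{t},{q,r},{q,s},{q,t},{r,s},{r,t},{s,t},{q,r,s},{q,s,t},{r,s,t}} A3={{t},{q,t},{r,t},{s,t},{q,s,t},{r,s,t}} A4={{p},{q},{t},{q,r},{q,s},{q,t},{r,t},{s,t},{q,r,s},{q,s,t},{r,s,t}} A5={{q},{s},{q,r},{q,s},{q,t},{r,s},{s,t},{q,r,s},{q,s,t},{r,s,t}}
  A12={{q},{r},{q,r},{q,s},{q,t},{r,s},{r,t},{s,t},{q,r,s},{q,s,t},{r,s,t}} A13={{q,t},{r,t},{s,t},{q,s,t},{r,s,t}} A14={{q},{q,r},{q,s},{q,t},{r,t},{s,t},{q,r,s},{q,s,t},{r,s,t}} A15={{q},{s},{q,r},{q,s},{q,t},{r,s},{s,t},{q,r,s},{q,s,t},{r,s,t}} A23={{t},{q,t},{r,t},{s,t},{q,s,t},{r,s,t}} A24={{q},{t},{q,r},{q,s},{q,t},{r,t},{s,t},{q,r,s},{q,s,t},{r,s,t}} A25={{q},{q,r},{q,s},{q,t},{r,s},{s,t},{q,r,s},{q,s,t},{r,s,t}} A34={{t},{q,t},{r,t},{s,t},{q,s,t},{r,s,t}} A35={{q,t},{s,t},{q,s,t},{r,s,t}} A45={{q},{q,r},{q,s},{q,t},{s,t},{q,r,s},{q,s,t},{r,s,t}}
  A123={{q,t},{r,t},{s,t},{q,s,t},{r,s,t}} A124={{q},{q,r},{q,s},{q,t},{r,t},{s,t},{q,r,s},{q,s,t},{r,s,t}} A125={{q},{q,r},{q,s},{q,t},{r,s},{s,t},{q,r,s},{q,s,t},{r,s,t}} A134={{q,t},{r,t},{s,t},{q,s,t},{r,s,t}} A135={{q,t},{s,t},{q,s,t},{r,s,t}} A145={{q},{q,r},{q,s},{q,t},{s,t},{q,r,s},{q,s,t},{r,s,t}} A234={{t},{q,t},{r,t},{s,t},{q,s,t},{r,s,t}} A235={{q,t},{s,t},{q,s,t},{r,s,t}} A245={{q},{q,r},{q,s},{q,t},{s,t},{q,r,s},{q,s,t},{r,s,t}} A345={{q,t},{s,t},{q,s,t},{r,s,t}}
  A1234={{q,t},{r,t},{s,t},{q,s,t},{r,s,t}} A1235={{q,t},{s,t},{q,s,t},{r,s,t}} A1245={{q},{q,r},{q,s},{q,t},{s,t},{q,r,s},{q,s,t},{r,s,t}} A1345={{q,t},{s,t},{q,s,t},{r,s,t}} A2345={{q,t},{s,t},{q,s,t},{r,s,t}}
  A12345={{q,t},{s,t},{q,s,t},{r,s,t}}
components per intersection:
  A1: {{q},{r},{s},{q,r},{q,s},{q,t},{r,s},{r,t},{s,t},{q,r,s},{q,s,t},{r,s,t}}
  A2: {{q},{r},{t},{q,r},{q,s},{q,t},{r,s},{r,t},{s,t},{q,r,s},{q,s,t},{r,s,t}}
  A3: {{t},{q,t},{r,t},{s,t},{q,s,t},{r,s,t}}
  A4: {{p}} {{q},{t},{q,r},{q,s},{q,t},{r,t},{s,t},{q,r,s},{q,s,t},{r,s,t}}
  A5: {{q},{s},{q,r},{q,s},{q,t},{r,s},{s,t},{q,r,s},{q,s,t},{r,s,t}}
  A12: {{q},{r},{q,r},{q,s},{q,t},{r,s},{r,t},{s,t},{q,r,s},{q,s,t},{r,s,t}}
  A13: {{q,t},{r,t},{s,t},{q,s,t},{r,s,t}}
  A14: {{q},{q,r},{q,s},{q,t},{r,t},{s,t},{q,r,s},{q,s,t},{r,s,t}}
  A15: {{q},{s},{q,r},{q,s},{q,t},{r,s},{s,t},{q,r,s},{q,s,t},{r,s,t}}
  A23: {{t},{q,t},{r,t},{s,t},{q,s,t},{r,s,t}}
  A24: {{q},{t},{q,r},{q,s},{q,t},{r,t},{s,t},{q,r,s},{q,s,t},{r,s,t}}
  A25: {{q},{q,r},{q,s},{q,t},{r,s},{s,t},{q,r,s},{q,s,t},{r,s,t}}
  A34: {{t},{q,t},{r,t},{s,t},{q,s,t},{r,s,t}}
  A35: {{q,t},{s,t},{q,s,t},{r,s,t}}
  A45: {{q},{q,r},{q,s},{q,t},{s,t},{q,r,s},{q,s,t},{r,s,t}}
  A123: {{q,t},{r,t},{s,t},{q,s,t},{r,s,t}}
  A124: {{q},{q,r},{q,s},{q,t},{r,t},{s,t},{q,r,s},{q,s,t},{r,s,t}}
  A125: {{q},{q,r},{q,s},{q,t},{r,s},{s,t},{q,r,s},{q,s,t},{r,s,t}}
  A134: {{q,t},{r,t},{s,t},{q,s,t},{r,s,t}}
  A135: {{q,t},{s,t},{q,s,t},{r,s,t}}
  A145: {{q},{q,r},{q,s},{q,t},{s,t},{q,r,s},{q,s,t},{r,s,t}}
  A234: {{t},{q,t},{r,t},{s,t},{q,s,t},{r,s,t}}
  A235: {{q,t},{s,t},{q,s,t},{r,s,t}}
  A245: {{q},{q,r},{q,s},{q,t},{s,t},{q,r,s},{q,s,t},{r,s,t}}
  A345: {{q,t},{s,t},{q,s,t},{r,s,t}}
  A1234: {{q,t},{r,t},{s,t},{q,s,t},{r,s,t}}
  A1235: {{q,t},{s,t},{q,s,t},{r,s,t}}
  A1245: {{q},{q,r},{q,s},{q,t},{s,t},{q,r,s},{q,s,t},{r,s,t}}
  A1345: {{q,t},{s,t},{q,s,t},{r,s,t}}
  A2345: {{q,t},{s,t},{q,s,t},{r,s,t}}
  A12345: {{q,t},{s,t},{q,s,t},{r,s,t}}
C dims 6,10,10,5; δ0: rk 4, SNF 1^4; δ1: rk 6, SNF 1^6; δ2: rk 4, SNF 1^4
Ȟ^0: (6−4)−0=2 ⇒ Z^2
Ȟ^1: (10−6)−4=0 ⇒ 0
Ȟ^2: (10−4)−6=0 ⇒ 0


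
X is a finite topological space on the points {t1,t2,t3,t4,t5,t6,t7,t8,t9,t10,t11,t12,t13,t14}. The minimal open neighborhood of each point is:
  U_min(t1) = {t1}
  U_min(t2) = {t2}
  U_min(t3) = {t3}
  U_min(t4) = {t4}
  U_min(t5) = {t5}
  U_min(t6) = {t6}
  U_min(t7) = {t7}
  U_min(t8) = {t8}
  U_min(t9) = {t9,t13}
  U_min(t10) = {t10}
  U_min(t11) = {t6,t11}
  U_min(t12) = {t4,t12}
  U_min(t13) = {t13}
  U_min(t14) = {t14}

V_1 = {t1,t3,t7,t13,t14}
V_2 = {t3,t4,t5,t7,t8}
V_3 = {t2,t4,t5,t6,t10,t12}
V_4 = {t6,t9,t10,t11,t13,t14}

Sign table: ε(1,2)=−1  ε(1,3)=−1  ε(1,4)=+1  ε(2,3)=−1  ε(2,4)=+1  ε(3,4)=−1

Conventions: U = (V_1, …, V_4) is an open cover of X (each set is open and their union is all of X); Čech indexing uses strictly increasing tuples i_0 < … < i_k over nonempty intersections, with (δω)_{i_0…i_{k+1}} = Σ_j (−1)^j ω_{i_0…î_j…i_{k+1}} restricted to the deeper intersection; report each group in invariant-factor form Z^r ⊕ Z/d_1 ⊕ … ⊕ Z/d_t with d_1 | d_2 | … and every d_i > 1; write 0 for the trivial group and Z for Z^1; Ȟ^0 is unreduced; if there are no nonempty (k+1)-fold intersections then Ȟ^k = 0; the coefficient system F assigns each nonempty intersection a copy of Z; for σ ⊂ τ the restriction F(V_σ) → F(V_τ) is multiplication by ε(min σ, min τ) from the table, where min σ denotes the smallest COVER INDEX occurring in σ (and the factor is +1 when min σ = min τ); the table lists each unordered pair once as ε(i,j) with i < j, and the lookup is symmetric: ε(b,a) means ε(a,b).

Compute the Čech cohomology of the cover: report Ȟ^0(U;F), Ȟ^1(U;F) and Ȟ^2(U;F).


Ȟ^0(U;F) ≅ 0,  Ȟ^1(U;F) ≅ Z/2,  Ȟ^2(U;F) ≅ 0

nerve simplices:
  V12={t3,t7} V14={t13,t14} V23={t4,t5} V34={t6,t10}
C dims 4,4; δ0: rk 4, SNF 1^3·2
degree 0: 4−4−0 = 0 → Ȟ^0 ≅ 0
degree 1: 4−0−4 = 0 plus torsion [2] → Ȟ^1 ≅ Z/2
degree 2: 0−0−0 = 0 → Ȟ^2 ≅ 0


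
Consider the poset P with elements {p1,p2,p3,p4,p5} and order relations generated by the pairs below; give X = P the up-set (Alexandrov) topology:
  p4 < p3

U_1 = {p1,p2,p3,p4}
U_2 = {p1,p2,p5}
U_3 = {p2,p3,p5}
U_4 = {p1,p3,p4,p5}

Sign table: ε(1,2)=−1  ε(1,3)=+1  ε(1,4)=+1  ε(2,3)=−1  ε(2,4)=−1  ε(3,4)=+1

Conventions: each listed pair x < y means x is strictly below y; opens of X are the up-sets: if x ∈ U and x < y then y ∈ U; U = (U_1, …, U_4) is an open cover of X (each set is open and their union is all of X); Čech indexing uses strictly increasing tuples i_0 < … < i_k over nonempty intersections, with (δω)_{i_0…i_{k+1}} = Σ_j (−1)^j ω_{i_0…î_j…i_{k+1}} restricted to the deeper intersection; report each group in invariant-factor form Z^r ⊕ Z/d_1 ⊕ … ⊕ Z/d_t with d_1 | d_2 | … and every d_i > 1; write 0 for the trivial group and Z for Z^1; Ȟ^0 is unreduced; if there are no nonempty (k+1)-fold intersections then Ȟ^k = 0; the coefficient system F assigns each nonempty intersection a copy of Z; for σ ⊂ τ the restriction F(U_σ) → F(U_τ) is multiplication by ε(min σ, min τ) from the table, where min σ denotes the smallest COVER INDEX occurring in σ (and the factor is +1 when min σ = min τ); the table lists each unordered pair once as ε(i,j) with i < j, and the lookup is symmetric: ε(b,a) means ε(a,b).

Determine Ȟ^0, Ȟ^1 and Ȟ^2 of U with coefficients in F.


Ȟ^0 ≅ Z, Ȟ^1 ≅ 0, Ȟ^2 ≅ Z

nonempty overlaps:
  U12={p1,p2} U13={p2,p3} U14={p1,p3,p4} U23={p2,p5} U24={p1,p5} U34={p3,p5}
  U123={p2} U124={p1} U134={p3} U234={p5}
C dims 4,6,4; δ0: rk 3, SNF 1^3; δ1: rk 3, SNF 1^3
degree 0: 4−3−0 = 1 → Ȟ^0 ≅ Z
degree 1: 6−3−3 = 0 → Ȟ^1 ≅ 0
degree 2: 4−0−3 = 1 → Ȟ^2 ≅ Z


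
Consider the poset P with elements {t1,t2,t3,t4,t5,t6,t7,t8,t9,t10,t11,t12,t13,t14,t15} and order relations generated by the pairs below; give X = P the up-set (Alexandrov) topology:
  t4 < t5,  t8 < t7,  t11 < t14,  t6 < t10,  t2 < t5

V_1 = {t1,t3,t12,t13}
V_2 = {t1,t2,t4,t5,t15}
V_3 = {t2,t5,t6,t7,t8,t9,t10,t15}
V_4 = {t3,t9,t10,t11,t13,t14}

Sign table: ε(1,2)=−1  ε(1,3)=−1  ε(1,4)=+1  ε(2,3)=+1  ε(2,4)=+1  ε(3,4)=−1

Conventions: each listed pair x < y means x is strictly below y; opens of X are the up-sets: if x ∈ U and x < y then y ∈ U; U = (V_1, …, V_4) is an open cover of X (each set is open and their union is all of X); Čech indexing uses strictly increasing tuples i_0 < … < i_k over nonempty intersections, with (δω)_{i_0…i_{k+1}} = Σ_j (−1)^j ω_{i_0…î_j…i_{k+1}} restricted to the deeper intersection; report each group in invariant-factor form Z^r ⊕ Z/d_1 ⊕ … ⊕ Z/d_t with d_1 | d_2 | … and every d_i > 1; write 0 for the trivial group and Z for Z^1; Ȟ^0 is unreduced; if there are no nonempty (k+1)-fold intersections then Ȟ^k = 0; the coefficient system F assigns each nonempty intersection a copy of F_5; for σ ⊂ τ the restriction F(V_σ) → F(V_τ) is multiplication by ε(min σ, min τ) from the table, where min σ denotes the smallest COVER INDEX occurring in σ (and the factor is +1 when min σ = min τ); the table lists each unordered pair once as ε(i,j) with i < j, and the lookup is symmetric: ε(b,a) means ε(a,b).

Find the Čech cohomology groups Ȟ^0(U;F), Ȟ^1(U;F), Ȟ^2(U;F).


cover nerve:
  V12={t1} V14={t3,t13} V23={t2,t5,t15} V34={t9,t10}
C dims 4,4; δ0: rk_F5 3
Ȟ^0: (4−3)−0=1 ⇒ Z/5
Ȟ^1: (4−0)−3=1 ⇒ Z/5
Ȟ^2: (0−0)−0=0 ⇒ 0

Ȟ^0 ≅ Z/5; Ȟ^1 ≅ Z/5; Ȟ^2 ≅ 0


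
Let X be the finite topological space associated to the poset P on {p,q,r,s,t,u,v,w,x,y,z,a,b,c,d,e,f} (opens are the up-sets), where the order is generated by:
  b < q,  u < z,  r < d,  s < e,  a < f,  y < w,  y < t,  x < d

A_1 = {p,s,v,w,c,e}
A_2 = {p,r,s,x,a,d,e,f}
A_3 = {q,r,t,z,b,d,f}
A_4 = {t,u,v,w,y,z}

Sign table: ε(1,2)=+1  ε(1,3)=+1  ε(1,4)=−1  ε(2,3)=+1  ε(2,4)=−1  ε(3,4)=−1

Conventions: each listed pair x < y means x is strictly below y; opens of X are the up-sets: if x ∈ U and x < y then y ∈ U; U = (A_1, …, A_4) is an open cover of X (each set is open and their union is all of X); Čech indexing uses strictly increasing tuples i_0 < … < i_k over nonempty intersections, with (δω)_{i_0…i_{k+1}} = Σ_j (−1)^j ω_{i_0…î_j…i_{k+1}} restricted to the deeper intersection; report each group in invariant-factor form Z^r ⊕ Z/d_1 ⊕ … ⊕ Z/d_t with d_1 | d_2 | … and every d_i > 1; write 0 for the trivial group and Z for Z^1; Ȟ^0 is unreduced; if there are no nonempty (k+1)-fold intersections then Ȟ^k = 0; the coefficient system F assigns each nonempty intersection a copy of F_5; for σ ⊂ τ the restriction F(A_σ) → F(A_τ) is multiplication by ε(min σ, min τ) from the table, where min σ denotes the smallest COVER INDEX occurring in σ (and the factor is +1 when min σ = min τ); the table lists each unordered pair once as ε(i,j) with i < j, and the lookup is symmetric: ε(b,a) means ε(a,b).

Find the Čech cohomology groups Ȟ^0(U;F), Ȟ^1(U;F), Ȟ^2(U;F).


cover nerve:
  A12={p,s,e} A14={v,w} A23={r,d,f} A34={t,z}
C dims 4,4; δ0: rk_F5 3
Ȟ^0: (4−3)−0=1 ⇒ Z/5
Ȟ^1: (4−0)−3=1 ⇒ Z/5
Ȟ^2: (0−0)−0=0 ⇒ 0

Ȟ^0 ≅ Z/5, Ȟ^1 ≅ Z/5, Ȟ^2 ≅ 0


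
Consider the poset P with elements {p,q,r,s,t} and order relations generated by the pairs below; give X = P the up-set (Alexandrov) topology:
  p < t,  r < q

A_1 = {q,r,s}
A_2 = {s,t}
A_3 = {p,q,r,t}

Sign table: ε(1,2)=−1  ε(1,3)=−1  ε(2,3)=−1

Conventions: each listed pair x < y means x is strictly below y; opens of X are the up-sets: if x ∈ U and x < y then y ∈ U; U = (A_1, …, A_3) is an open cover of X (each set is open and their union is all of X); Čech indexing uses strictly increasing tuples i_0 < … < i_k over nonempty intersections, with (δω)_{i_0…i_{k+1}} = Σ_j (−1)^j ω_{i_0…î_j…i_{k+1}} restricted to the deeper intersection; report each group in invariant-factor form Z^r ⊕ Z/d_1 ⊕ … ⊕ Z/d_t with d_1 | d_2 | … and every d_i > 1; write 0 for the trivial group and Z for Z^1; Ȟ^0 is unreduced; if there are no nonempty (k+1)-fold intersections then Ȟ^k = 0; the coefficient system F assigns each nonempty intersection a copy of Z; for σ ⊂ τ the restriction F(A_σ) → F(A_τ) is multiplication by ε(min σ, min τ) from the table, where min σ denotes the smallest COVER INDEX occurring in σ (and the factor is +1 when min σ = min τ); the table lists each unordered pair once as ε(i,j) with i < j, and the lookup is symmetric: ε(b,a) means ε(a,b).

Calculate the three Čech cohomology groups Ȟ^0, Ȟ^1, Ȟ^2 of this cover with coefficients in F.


Ȟ^0 = 0,  Ȟ^1 = Z/2,  Ȟ^2 = 0

nerve simplices:
  A12={s} A13={q,r} A23={t}
C dims 3,3; δ0: rk 3, SNF 1^2·2
degree 0: 3−3−0 = 0 → Ȟ^0 ≅ 0
degree 1: 3−0−3 = 0 plus torsion [2] → Ȟ^1 ≅ Z/2
degree 2: 0−0−0 = 0 → Ȟ^2 ≅ 0


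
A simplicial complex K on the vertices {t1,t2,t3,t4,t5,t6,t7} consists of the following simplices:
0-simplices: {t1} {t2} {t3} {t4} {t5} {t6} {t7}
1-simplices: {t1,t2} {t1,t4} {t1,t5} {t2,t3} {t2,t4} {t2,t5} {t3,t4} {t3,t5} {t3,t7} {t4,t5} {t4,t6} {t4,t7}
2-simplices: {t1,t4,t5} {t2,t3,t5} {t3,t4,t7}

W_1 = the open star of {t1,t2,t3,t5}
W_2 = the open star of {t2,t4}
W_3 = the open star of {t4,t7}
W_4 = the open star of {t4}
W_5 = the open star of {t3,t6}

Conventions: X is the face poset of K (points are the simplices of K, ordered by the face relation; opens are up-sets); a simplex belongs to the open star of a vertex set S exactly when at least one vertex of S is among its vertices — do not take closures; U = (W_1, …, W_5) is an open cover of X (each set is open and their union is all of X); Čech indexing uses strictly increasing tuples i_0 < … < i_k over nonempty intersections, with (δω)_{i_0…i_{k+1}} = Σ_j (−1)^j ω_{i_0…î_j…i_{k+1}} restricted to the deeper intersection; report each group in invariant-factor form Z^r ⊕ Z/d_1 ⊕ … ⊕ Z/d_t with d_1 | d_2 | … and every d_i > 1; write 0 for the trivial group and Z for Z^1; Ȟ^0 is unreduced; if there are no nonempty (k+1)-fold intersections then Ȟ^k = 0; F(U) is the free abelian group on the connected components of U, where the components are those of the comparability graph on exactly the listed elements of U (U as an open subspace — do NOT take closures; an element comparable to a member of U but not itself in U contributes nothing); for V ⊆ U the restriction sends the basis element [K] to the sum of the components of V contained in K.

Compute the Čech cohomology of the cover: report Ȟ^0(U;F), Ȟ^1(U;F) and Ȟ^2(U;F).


Ȟ^0 = Z,  Ȟ^1 = Z^2,  Ȟ^2 = 0

cover nerve:
  W1={{t1},{t2},{t3},{t5},{t1,t2},{t1,t4},{t1,t5},{t2,t3},{t2,t4},{t2,t5},{t3,t4},{t3,t5},{t3,t7},{t4,t5},{t1,t4,t5},{t2,t3,t5},{t3,t4,t7}} W2={{t2},{t4},{t1,t2},{t1,t4},{t2,t3},{t2,t4},{t2,t5},{t3,t4},{t4,t5},{t4,t6},{t4,t7},{t1,t4,t5},{t2,t3,t5},{t3,t4,t7}} W3={{t4},{t7},{t1,t4},{t2,t4},{t3,t4},{t3,t7},{t4,t5},{t4,t6},{t4,t7},{t1,t4,t5},{t3,t4,t7}} W4={{t4},{t1,t4},{t2,t4},{t3,t4},{t4,t5},{t4,t6},{t4,t7},{t1,t4,t5},{t3,t4,t7}} W5={{t3},{t6},{t2,t3},{t3,t4},{t3,t5},{t3,t7},{t4,t6},{t2,t3,t5},{t3,t4,t7}}
  W12={{t2},{t1,t2},{t1,t4},{t2,t3},{t2,t4},{t2,t5},{t3,t4},{t4,t5},{t1,t4,t5},{t2,t3,t5},{t3,t4,t7}} W13={{t1,t4},{t2,t4},{t3,t4},{t3,t7},{t4,t5},{t1,t4,t5},{t3,t4,t7}} W14={{t1,t4},{t2,t4},{t3,t4},{t4,t5},{t1,t4,t5},{t3,t4,t7}} W15={{t3},{t2,t3},{t3,t4},{t3,t5},{t3,t7},{t2,t3,t5},{t3,t4,t7}} W23={{t4},{t1,t4},{t2,t4},{t3,t4},{t4,t5},{t4,t6},{t4,t7},{t1,t4,t5},{t3,t4,t7}} W24={{t4},{t1,t4},{t2,t4},{t3,t4},{t4,t5},{t4,t6},{t4,t7},{t1,t4,t5},{t3,t4,t7}} W25={{t2,t3},{t3,t4},{t4,t6},{t2,t3,t5},{t3,t4,t7}} W34={{t4},{t1,t4},{t2,t4},{t3,t4},{t4,t5},{t4,t6},{t4,t7},{t1,t4,t5},{t3,t4,t7}} W35={{t3,t4},{t3,t7},{t4,t6},{t3,t4,t7}} W45={{t3,t4},{t4,t6},{t3,t4,t7}}
  W123={{t1,t4},{t2,t4},{t3,t4},{t4,t5},{t1,t4,t5},{t3,t4,t7}} W124={{t1,t4},{t2,t4},{t3,t4},{t4,t5},{t1,t4,t5},{t3,t4,t7}} W125={{t2,t3},{t3,t4},{t2,t3,t5},{t3,t4,t7}} W134={{t1,t4},{t2,t4},{t3,t4},{t4,t5},{t1,t4,t5},{t3,t4,t7}} W135={{t3,t4},{t3,t7},{t3,t4,t7}} W145={{t3,t4},{t3,t4,t7}} W234={{t4},{t1,t4},{t2,t4},{t3,t4},{t4,t5},{t4,t6},{t4,t7},{t1,t4,t5},{t3,t4,t7}} W235={{t3,t4},{t4,t6},{t3,t4,t7}} W245={{t3,t4},{t4,t6},{t3,t4,t7}} W345={{t3,t4},{t4,t6},{t3,t4,t7}}
  W1234={{t1,t4},{t2,t4},{t3,t4},{t4,t5},{t1,t4,t5},{t3,t4,t7}} W1235={{t3,t4},{t3,t4,t7}} W1245={{t3,t4},{t3,t4,t7}} W1345={{t3,t4},{t3,t4,t7}} W2345={{t3,t4},{t4,t6},{t3,t4,t7}}
  W12345={{t3,t4},{t3,t4,t7}}
components per intersection:
  W1: {{t1},{t2},{t3},{t5},{t1,t2},{t1,t4},{t1,t5},{t2,t3},{t2,t4},{t2,t5},{t3,t4},{t3,t5},{t3,t7},{t4,t5},{t1,t4,t5},{t2,t3,t5},{t3,t4,t7}}
  W2: {{t2},{t4},{t1,t2},{t1,t4},{t2,t3},{t2,t4},{t2,t5},{t3,t4},{t4,t5},{t4,t6},{t4,t7},{t1,t4,t5},{t2,t3,t5},{t3,t4,t7}}
  W3: {{t4},{t7},{t1,t4},{t2,t4},{t3,t4},{t3,t7},{t4,t5},{t4,t6},{t4,t7},{t1,t4,t5},{t3,t4,t7}}
  W4: {{t4},{t1,t4},{t2,t4},{t3,t4},{t4,t5},{t4,t6},{t4,t7},{t1,t4,t5},{t3,t4,t7}}
  W5: {{t3},{t2,t3},{t3,t4},{t3,t5},{t3,t7},{t2,t3,t5},{t3,t4,t7}} {{t6},{t4,t6}}
  W12: {{t2},{t1,t2},{t2,t3},{t2,t4},{t2,t5},{t2,t3,t5}} {{t1,t4},{t4,t5},{t1,t4,t5}} {{t3,t4},{t3,t4,t7}}
  W13: {{t1,t4},{t4,t5},{t1,t4,t5}} {{t2,t4}} {{t3,t4},{t3,t7},{t3,t4,t7}}
  W14: {{t1,t4},{t4,t5},{t1,t4,t5}} {{t2,t4}} {{t3,t4},{t3,t4,t7}}
  W15: {{t3},{t2,t3},{t3,t4},{t3,t5},{t3,t7},{t2,t3,t5},{t3,t4,t7}}
  W23: {{t4},{t1,t4},{t2,t4},{t3,t4},{t4,t5},{t4,t6},{t4,t7},{t1,t4,t5},{t3,t4,t7}}
  W24: {{t4},{t1,t4},{t2,t4},{t3,t4},{t4,t5},{t4,t6},{t4,t7},{t1,t4,t5},{t3,t4,t7}}
  W25: {{t2,t3},{t2,t3,t5}} {{t3,t4},{t3,t4,t7}} {{t4,t6}}
  W34: {{t4},{t1,t4},{t2,t4},{t3,t4},{t4,t5},{t4,t6},{t4,t7},{t1,t4,t5},{t3,t4,t7}}
  W35: {{t3,t4},{t3,t7},{t3,t4,t7}} {{t4,t6}}
  W45: {{t3,t4},{t3,t4,t7}} {{t4,t6}}
  W123: {{t1,t4},{t4,t5},{t1,t4,t5}} {{t2,t4}} {{t3,t4},{t3,t4,t7}}
  W124: {{t1,t4},{t4,t5},{t1,t4,t5}} {{t2,t4}} {{t3,t4},{t3,t4,t7}}
  W125: {{t2,t3},{t2,t3,t5}} {{t3,t4},{t3,t4,t7}}
  W134: {{t1,t4},{t4,t5},{t1,t4,t5}} {{t2,t4}} {{t3,t4},{t3,t4,t7}}
  W135: {{t3,t4},{t3,t7},{t3,t4,t7}}
  W145: {{t3,t4},{t3,t4,t7}}
  W234: {{t4},{t1,t4},{t2,t4},{t3,t4},{t4,t5},{t4,t6},{t4,t7},{t1,t4,t5},{t3,t4,t7}}
  W235: {{t3,t4},{t3,t4,t7}} {{t4,t6}}
  W245: {{t3,t4},{t3,t4,t7}} {{t4,t6}}
  W345: {{t3,t4},{t3,t4,t7}} {{t4,t6}}
  W1234: {{t1,t4},{t4,t5},{t1,t4,t5}} {{t2,t4}} {{t3,t4},{t3,t4,t7}}
  W1235: {{t3,t4},{t3,t4,t7}}
  W1245: {{t3,t4},{t3,t4,t7}}
  W1345: {{t3,t4},{t3,t4,t7}}
  W2345: {{t3,t4},{t3,t4,t7}} {{t4,t6}}
  W12345: {{t3,t4},{t3,t4,t7}}
C dims 6,20,20,8; δ0: rk 5, SNF 1^5; δ1: rk 13, SNF 1^13; δ2: rk 7, SNF 1^7
Ȟ^0: (6−5)−0=1 ⇒ Z
Ȟ^1: (20−13)−5=2 ⇒ Z^2
Ȟ^2: (20−7)−13=0 ⇒ 0


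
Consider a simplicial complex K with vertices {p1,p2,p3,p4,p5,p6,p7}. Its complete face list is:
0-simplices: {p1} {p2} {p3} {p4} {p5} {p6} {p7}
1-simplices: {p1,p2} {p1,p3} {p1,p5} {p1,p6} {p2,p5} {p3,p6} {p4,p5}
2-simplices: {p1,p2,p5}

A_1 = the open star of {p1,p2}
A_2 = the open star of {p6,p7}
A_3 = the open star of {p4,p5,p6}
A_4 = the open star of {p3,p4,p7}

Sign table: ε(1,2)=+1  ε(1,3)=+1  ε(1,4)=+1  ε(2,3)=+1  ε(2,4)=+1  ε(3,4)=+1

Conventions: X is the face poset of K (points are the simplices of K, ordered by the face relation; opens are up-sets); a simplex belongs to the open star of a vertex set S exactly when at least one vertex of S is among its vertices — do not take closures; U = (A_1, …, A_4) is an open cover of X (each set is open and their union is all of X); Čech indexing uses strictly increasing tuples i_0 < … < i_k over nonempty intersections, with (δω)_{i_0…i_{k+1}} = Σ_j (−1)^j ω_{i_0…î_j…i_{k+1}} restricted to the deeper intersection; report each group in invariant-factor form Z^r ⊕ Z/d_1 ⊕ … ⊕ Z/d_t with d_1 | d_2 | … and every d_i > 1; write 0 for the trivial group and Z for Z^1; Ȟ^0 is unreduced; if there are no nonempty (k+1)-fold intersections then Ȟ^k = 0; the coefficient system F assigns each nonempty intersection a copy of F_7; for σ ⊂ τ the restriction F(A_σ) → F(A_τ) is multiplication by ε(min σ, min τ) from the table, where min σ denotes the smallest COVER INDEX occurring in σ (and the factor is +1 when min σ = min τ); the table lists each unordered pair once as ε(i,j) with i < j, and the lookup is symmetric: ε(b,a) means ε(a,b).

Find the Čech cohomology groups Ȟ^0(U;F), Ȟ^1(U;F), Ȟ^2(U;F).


Ȟ^0 = Z/7,  Ȟ^1 = Z/7,  Ȟ^2 = 0

nonempty intersections:
  A1={{p1},{p2},{p1,p2},{p1,p3},{p1,p5},{p1,p6},{p2,p5},{p1,p2,p5}} A2={{p6},{p7},{p1,p6},{p3,p6}} A3={{p4},{p5},{p6},{p1,p5},{p1,p6},{p2,p5},{p3,p6},{p4,p5},{p1,p2,p5}} A4={{p3},{p4},{p7},{p1,p3},{p3,p6},{p4,p5}}
  A12={{p1,p6}} A13={{p1,p5},{p1,p6},{p2,p5},{p1,p2,p5}} A14={{p1,p3}} A23={{p6},{p1,p6},{p3,p6}} A24={{p7},{p3,p6}} A34={{p4},{p3,p6},{p4,p5}}
  A123={{p1,p6}} A234={{p3,p6}}
C dims 4,6,2; δ0: rk_F7 3; δ1: rk_F7 2
Ȟ^0: (4−3)−0=1 ⇒ Z/7
Ȟ^1: (6−2)−3=1 ⇒ Z/7
Ȟ^2: (2−0)−2=0 ⇒ 0


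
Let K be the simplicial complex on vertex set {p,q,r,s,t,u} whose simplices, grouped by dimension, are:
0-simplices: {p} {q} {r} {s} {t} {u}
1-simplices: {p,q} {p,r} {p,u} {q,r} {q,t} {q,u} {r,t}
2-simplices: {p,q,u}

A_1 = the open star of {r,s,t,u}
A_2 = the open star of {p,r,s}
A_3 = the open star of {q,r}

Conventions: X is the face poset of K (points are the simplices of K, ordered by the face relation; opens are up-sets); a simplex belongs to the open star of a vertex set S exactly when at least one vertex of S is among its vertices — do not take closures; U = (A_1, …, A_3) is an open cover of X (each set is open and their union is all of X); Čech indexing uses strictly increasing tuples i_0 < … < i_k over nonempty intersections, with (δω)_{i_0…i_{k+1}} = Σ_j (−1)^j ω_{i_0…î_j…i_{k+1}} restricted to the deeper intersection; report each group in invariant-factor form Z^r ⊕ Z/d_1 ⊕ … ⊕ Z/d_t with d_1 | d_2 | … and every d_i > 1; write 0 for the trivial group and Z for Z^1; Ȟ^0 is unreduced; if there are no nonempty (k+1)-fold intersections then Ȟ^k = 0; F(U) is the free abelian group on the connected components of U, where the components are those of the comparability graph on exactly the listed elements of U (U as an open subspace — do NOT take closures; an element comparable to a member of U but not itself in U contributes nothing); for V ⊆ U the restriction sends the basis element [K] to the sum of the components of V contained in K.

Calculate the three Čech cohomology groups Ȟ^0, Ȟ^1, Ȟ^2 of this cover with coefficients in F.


nonempty intersections:
  A1={{r},{s},{t},{u},{p,r},{p,u},{q,r},{q,t},{q,u},{r,t},{p,q,u}} A2={{p},{r},{s},{p,q},{p,r},{p,u},{q,r},{r,t},{p,q,u}} A3={{q},{r},{p,q},{p,r},{q,r},{q,t},{q,u},{r,t},{p,q,u}}
  A12={{r},{s},{p,r},{p,u},{q,r},{r,t},{p,q,u}} A13={{r},{p,r},{q,r},{q,t},{q,u},{r,t},{p,q,u}} A23={{r},{p,q},{p,r},{q,r},{r,t},{p,q,u}}
  A123={{r},{p,r},{q,r},{r,t},{p,q,u}}
components per intersection:
  A1: {{r},{t},{p,r},{q,r},{q,t},{r,t}} {{s}} {{u},{p,u},{q,u},{p,q,u}}
  A2: {{p},{r},{p,q},{p,r},{p,u},{q,r},{r,t},{p,q,u}} {{s}}
  A3: {{q},{r},{p,q},{p,r},{q,r},{q,t},{q,u},{r,t},{p,q,u}}
  A12: {{r},{p,r},{q,r},{r,t}} {{s}} {{p,u},{p,q,u}}
  A13: {{r},{p,r},{q,r},{r,t}} {{q,t}} {{q,u},{p,q,u}}
  A23: {{r},{p,r},{q,r},{r,t}} {{p,q},{p,q,u}}
  A123: {{r},{p,r},{q,r},{r,t}} {{p,q,u}}
C dims 6,8,2; δ0: rk 4, SNF 1^4; δ1: rk 2, SNF 1^2
Ȟ^0: (6−4)−0=2 ⇒ Z^2
Ȟ^1: (8−2)−4=2 ⇒ Z^2
Ȟ^2: (2−0)−2=0 ⇒ 0

Ȟ^0 = Z^2, Ȟ^1 = Z^2, Ȟ^2 = 0


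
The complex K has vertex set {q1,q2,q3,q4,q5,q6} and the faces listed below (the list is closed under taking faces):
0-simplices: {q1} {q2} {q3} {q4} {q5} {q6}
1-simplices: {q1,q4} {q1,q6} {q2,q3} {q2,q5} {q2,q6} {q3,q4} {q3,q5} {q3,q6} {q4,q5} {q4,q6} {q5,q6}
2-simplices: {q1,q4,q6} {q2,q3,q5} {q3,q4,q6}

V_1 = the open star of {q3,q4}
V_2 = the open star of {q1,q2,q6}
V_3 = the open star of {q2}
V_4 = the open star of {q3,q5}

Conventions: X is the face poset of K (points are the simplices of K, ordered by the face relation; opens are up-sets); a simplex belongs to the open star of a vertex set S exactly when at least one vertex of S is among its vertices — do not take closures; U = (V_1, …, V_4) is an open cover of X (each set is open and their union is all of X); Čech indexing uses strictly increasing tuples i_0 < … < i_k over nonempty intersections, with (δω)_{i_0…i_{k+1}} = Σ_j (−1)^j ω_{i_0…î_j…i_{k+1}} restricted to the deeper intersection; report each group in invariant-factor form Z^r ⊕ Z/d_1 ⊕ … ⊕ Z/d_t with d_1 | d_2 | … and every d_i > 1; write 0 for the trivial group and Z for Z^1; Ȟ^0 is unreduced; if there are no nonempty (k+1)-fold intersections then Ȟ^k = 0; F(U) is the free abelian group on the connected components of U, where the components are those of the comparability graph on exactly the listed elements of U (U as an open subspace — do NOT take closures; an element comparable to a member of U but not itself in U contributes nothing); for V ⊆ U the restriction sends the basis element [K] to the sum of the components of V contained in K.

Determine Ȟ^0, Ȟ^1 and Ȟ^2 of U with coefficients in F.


nerve of the cover:
  V1={{q3},{q4},{q1,q4},{q2,q3},{q3,q4},{q3,q5},{q3,q6},{q4,q5},{q4,q6},{q1,q4,q6},{q2,q3,q5},{q3,q4,q6}} V2={{q1},{q2},{q6},{q1,q4},{q1,q6},{q2,q3},{q2,q5},{q2,q6},{q3,q6},{q4,q6},{q5,q6},{q1,q4,q6},{q2,q3,q5},{q3,q4,q6}} V3={{q2},{q2,q3},{q2,q5},{q2,q6},{q2,q3,q5}} V4={{q3},{q5},{q2,q3},{q2,q5},{q3,q4},{q3,q5},{q3,q6},{q4,q5},{q5,q6},{q2,q3,q5},{q3,q4,q6}}
  V12={{q1,q4},{q2,q3},{q3,q6},{q4,q6},{q1,q4,q6},{q2,q3,q5},{q3,q4,q6}} V13={{q2,q3},{q2,q3,q5}} V14={{q3},{q2,q3},{q3,q4},{q3,q5},{q3,q6},{q4,q5},{q2,q3,q5},{q3,q4,q6}} V23={{q2},{q2,q3},{q2,q5},{q2,q6},{q2,q3,q5}} V24={{q2,q3},{q2,q5},{q3,q6},{q5,q6},{q2,q3,q5},{q3,q4,q6}} V34={{q2,q3},{q2,q5},{q2,q3,q5}}
  V123={{q2,q3},{q2,q3,q5}} V124={{q2,q3},{q3,q6},{q2,q3,q5},{q3,q4,q6}} V134={{q2,q3},{q2,q3,q5}} V234={{q2,q3},{q2,q5},{q2,q3,q5}}
  V1234={{q2,q3},{q2,q3,q5}}
components per intersection:
  V1: {{q3},{q4},{q1,q4},{q2,q3},{q3,q4},{q3,q5},{q3,q6},{q4,q5},{q4,q6},{q1,q4,q6},{q2,q3,q5},{q3,q4,q6}}
  V2: {{q1},{q2},{q6},{q1,q4},{q1,q6},{q2,q3},{q2,q5},{q2,q6},{q3,q6},{q4,q6},{q5,q6},{q1,q4,q6},{q2,q3,q5},{q3,q4,q6}}
  V3: {{q2},{q2,q3},{q2,q5},{q2,q6},{q2,q3,q5}}
  V4: {{q3},{q5},{q2,q3},{q2,q5},{q3,q4},{q3,q5},{q3,q6},{q4,q5},{q5,q6},{q2,q3,q5},{q3,q4,q6}}
  V12: {{q1,q4},{q3,q6},{q4,q6},{q1,q4,q6},{q3,q4,q6}} {{q2,q3},{q2,q3,q5}}
  V13: {{q2,q3},{q2,q3,q5}}
  V14: {{q3},{q2,q3},{q3,q4},{q3,q5},{q3,q6},{q2,q3,q5},{q3,q4,q6}} {{q4,q5}}
  V23: {{q2},{q2,q3},{q2,q5},{q2,q6},{q2,q3,q5}}
  V24: {{q2,q3},{q2,q5},{q2,q3,q5}} {{q3,q6},{q3,q4,q6}} {{q5,q6}}
  V34: {{q2,q3},{q2,q5},{q2,q3,q5}}
  V123: {{q2,q3},{q2,q3,q5}}
  V124: {{q2,q3},{q2,q3,q5}} {{q3,q6},{q3,q4,q6}}
  V134: {{q2,q3},{q2,q3,q5}}
  V234: {{q2,q3},{q2,q5},{q2,q3,q5}}
  V1234: {{q2,q3},{q2,q3,q5}}
C dims 4,10,5,1; δ0: rk 3, SNF 1^3; δ1: rk 4, SNF 1^4; δ2: rk 1, SNF 1^1
Ȟ^0 = (4 − 3) − 0 = 1, so Ȟ^0 ≅ Z
Ȟ^1 = (10 − 4) − 3 = 3, so Ȟ^1 ≅ Z^3
Ȟ^2 = (5 − 1) − 4 = 0, so Ȟ^2 ≅ 0

Ȟ^0 = Z, Ȟ^1 = Z^3, Ȟ^2 = 0


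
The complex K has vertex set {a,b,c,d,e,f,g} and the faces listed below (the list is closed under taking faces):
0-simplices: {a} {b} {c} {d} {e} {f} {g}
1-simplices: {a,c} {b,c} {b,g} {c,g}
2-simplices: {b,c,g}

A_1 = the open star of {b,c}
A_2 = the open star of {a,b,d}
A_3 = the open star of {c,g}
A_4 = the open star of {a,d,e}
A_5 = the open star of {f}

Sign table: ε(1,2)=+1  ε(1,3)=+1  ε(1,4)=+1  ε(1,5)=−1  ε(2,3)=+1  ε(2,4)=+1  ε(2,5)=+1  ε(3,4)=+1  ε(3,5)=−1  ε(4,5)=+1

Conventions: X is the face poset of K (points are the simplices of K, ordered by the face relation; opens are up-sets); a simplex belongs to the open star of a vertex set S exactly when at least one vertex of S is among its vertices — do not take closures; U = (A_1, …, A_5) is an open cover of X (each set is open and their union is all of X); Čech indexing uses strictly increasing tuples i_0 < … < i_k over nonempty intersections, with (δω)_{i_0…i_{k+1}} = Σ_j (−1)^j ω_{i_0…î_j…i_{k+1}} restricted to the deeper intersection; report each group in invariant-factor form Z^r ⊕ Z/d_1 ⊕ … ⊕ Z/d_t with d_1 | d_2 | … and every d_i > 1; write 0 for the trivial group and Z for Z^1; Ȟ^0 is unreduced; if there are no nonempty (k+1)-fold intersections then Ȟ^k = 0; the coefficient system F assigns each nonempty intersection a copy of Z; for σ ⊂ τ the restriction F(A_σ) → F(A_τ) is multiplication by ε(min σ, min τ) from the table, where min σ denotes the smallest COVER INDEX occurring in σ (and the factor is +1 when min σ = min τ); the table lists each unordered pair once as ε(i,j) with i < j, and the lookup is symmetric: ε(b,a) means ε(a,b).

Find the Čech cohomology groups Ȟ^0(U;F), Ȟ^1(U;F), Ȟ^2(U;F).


cover nerve:
  A1={{b},{c},{a,c},{b,c},{b,g},{c,g},{b,c,g}} A2={{a},{b},{d},{a,c},{b,c},{b,g},{b,c,g}} A3={{c},{g},{a,c},{b,c},{b,g},{c,g},{b,c,g}} A4={{a},{d},{e},{a,c}} A5={{f}}
  A12={{b},{a,c},{b,c},{b,g},{b,c,g}} A13={{c},{a,c},{b,c},{b,g},{c,g},{b,c,g}} A14={{a,c}} A23={{a,c},{b,c},{b,g},{b,c,g}} A24={{a},{d},{a,c}} A34={{a,c}}
  A123={{a,c},{b,c},{b,g},{b,c,g}} A124={{a,c}} A134={{a,c}} A234={{a,c}}
  A1234={{a,c}}
C dims 5,6,4,1; δ0: rk 3, SNF 1^3; δ1: rk 3, SNF 1^3; δ2: rk 1, SNF 1^1
Ȟ^0: (5−3)−0=2 ⇒ Z^2
Ȟ^1: (6−3)−3=0 ⇒ 0
Ȟ^2: (4−1)−3=0 ⇒ 0

Ȟ^0 ≅ Z^2; Ȟ^1 ≅ 0; Ȟ^2 ≅ 0


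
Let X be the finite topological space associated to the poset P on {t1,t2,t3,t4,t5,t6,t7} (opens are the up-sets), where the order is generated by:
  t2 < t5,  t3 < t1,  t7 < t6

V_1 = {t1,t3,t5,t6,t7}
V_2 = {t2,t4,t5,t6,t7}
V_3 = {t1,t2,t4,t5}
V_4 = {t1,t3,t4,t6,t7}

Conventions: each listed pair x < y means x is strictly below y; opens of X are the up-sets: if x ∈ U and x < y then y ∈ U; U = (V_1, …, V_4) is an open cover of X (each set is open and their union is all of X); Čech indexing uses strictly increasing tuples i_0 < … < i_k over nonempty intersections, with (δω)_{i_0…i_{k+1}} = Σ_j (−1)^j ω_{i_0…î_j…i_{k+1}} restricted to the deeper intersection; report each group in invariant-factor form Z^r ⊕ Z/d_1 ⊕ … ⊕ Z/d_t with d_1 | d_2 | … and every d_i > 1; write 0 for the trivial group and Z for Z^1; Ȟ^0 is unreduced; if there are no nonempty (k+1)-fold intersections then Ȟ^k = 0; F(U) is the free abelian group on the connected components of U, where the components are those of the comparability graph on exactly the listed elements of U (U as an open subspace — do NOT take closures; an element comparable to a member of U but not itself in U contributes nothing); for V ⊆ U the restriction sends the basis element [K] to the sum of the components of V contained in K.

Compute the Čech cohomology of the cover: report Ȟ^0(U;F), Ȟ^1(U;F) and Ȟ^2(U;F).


Ȟ^0(U;F) ≅ Z^4; Ȟ^1(U;F) ≅ 0; Ȟ^2(U;F) ≅ 0

nonempty intersections:
  V12={t5,t6,t7} V13={t1,t5} V14={t1,t3,t6,t7} V23={t2,t4,t5} V24={t4,t6,t7} V34={t1,t4}
  V123={t5} V124={t6,t7} V134={t1} V234={t4}
components per intersection:
  V1: {t1,t3} {t5} {t6,t7}
  V2: {t2,t5} {t4} {t6,t7}
  V3: {t1} {t2,t5} {t4}
  V4: {t1,t3} {t4} {t6,t7}
  V12: {t5} {t6,t7}
  V13: {t1} {t5}
  V14: {t1,t3} {t6,t7}
  V23: {t2,t5} {t4}
  V24: {t4} {t6,t7}
  V34: {t1} {t4}
  V123: {t5}
  V124: {t6,t7}
  V134: {t1}
  V234: {t4}
C dims 12,12,4; δ0: rk 8, SNF 1^8; δ1: rk 4, SNF 1^4
Ȟ^0: (12−8)−0=4 ⇒ Z^4
Ȟ^1: (12−4)−8=0 ⇒ 0
Ȟ^2: (4−0)−4=0 ⇒ 0
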